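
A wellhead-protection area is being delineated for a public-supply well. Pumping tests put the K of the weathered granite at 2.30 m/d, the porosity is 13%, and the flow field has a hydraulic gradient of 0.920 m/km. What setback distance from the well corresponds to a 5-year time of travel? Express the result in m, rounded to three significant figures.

29.7 m

q = Ki = 2.30 × 9.2e-4 = 0.002116 m/d
Average linear velocity = 0.002116 / 0.13 = 0.01628 m/d
T = 5 yr × 365 = 1825 d
L = v × T = 0.01628 × 1825 = 29.71 m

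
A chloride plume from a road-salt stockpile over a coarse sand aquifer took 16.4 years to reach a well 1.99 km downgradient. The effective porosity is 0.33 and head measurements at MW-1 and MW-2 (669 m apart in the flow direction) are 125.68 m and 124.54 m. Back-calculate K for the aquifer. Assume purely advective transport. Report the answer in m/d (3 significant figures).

64.4 m/d

Hydraulic gradient i = (125.68 − 124.54) / 669 = 1.14 / 669 = 0.001704
t = 16.4 years = 5986 d
L = 1.99 km = 1990 m
v = L / t = 1990 / 5986 = 0.3324 m/d
K = v · n / i = 0.3324 × 0.33 / 0.001704 = 64.4 m/d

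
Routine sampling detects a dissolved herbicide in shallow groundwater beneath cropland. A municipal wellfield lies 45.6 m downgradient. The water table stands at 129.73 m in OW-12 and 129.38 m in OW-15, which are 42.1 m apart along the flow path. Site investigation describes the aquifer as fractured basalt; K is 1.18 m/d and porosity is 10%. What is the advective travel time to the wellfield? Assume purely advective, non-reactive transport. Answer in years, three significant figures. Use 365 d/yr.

Hydraulic gradient i = (129.73 − 129.38) / 42.1 = 0.35 / 42.1 = 0.008314
Darcy flux q = K·i = 1.18 × 0.008314 = 0.009810 m/d
Average linear velocity = 0.009810 / 0.10 = 0.09810 m/d
t = L / v = 45.6 / 0.09810 = 464.8 d
   = 464.8 / 365 = 1.27 yr

1.27 years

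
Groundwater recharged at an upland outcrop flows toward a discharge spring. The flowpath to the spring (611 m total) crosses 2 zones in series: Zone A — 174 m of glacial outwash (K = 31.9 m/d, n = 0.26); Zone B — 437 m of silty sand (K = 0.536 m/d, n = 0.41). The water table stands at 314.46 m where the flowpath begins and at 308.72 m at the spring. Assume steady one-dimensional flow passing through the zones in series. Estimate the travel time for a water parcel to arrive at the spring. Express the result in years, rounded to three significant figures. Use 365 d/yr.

87.9 years

Total head drop ΔH = 314.46 − 308.72 = 5.74 m
Continuity: the same q passes through each zone, so ΔH = q·Σ(L_j/K_j) — the zones act as resistances in series.
Σ(L/K) = 174/31.9 + 437/0.536 = 5.455 + 815.3 = 820.8 d
q = ΔH / Σ(L/K) = 5.74 / 820.8 = 0.006994 m/d (same in every zone)
Zone A: v = q/n = 0.006994/0.26 = 0.02690 m/d → t_A = 174/0.02690 = 6469 d
Zone B: v = q/n = 0.006994/0.41 = 0.01706 m/d → t_B = 437/0.01706 = 25620 d
Total t = 6469 + 25620 = 32090 d
   = 32090 / 365 = 87.9 yr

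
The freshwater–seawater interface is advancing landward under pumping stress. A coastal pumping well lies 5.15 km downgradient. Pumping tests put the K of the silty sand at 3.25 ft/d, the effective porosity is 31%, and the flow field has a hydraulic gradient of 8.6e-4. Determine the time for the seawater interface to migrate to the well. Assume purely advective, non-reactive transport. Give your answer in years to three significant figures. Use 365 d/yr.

5130 years

K = 3.25 ft/d × 0.3048 = 0.9906 m/d
q = Ki = 0.9906 × 8.6e-4 = 8.519e-4 m/d
Seepage velocity v = q / n = 8.519e-4 / 0.31 = 0.002748 m/d
L = 5.15 km = 5150 m
t = L / v = 5150 / 0.002748 = 1.874e6 d
   = 1.874e6 / 365 = 5130 yr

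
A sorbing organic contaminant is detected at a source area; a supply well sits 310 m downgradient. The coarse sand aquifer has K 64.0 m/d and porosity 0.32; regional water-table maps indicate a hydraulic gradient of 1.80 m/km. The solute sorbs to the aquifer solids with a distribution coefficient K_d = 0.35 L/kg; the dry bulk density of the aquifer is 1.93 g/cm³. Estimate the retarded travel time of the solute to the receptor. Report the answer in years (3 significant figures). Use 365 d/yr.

7.34 years

Darcy flux q = K·i = 64.0 × 0.0018 = 0.1152 m/d
v_s = q/n_e = 0.1152/0.32 = 0.3600 m/d
Retardation R = 1 + ρ_b·K_d/n = 1 + 1.93×0.35/0.32 = 3.111
Contaminant velocity v_c = v/R = 0.3600/3.111 = 0.1157 m/d
t = L/v_c = 310/0.1157 = 2679 d
   = 2679/365 = 7.34 yr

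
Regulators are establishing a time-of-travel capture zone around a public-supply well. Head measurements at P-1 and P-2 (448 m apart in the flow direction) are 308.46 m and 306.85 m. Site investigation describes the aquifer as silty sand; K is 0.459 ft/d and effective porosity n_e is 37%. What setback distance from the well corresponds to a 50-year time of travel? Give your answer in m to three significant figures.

Hydraulic gradient i = (308.46 − 306.85) / 448 = 1.61 / 448 = 0.003594
K = 0.459 ft/d × 0.3048 = 0.1399 m/d
Darcy flux q = K·i = 0.1399 × 0.003594 = 5.028e-4 m/d
v_s = q/n_e = 5.028e-4/0.37 = 0.001359 m/d
T = 50 yr × 365 = 18250 d
L = v × T = 0.001359 × 18250 = 24.80 m

24.8 m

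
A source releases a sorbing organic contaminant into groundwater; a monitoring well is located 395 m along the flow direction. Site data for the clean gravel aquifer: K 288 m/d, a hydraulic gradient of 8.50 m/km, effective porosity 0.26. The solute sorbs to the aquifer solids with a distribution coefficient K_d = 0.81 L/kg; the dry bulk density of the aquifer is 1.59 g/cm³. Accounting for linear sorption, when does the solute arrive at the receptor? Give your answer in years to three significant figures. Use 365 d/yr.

Darcy flux q = K·i = 288 × 0.0085 = 2.448 m/d
Seepage velocity v = q / n = 2.448 / 0.26 = 9.415 m/d
Retardation R = 1 + ρ_b·K_d/n = 1 + 1.59×0.81/0.26 = 5.953
Contaminant velocity v_c = v/R = 9.415/5.953 = 1.581 m/d
t = L/v_c = 395/1.581 = 249.8 d
   = 249.8/365 = 0.684 yr

0.684 years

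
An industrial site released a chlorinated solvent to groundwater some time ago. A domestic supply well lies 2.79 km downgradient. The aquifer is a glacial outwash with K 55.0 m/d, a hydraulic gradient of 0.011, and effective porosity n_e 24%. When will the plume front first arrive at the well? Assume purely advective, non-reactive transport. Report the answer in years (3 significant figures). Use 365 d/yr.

Specific discharge q = 55.0 × 0.011 = 0.6050 m/d
Seepage velocity v = q / n = 0.6050 / 0.24 = 2.521 m/d
L = 2.79 km = 2790 m
t = L / v = 2790 / 2.521 = 1107 d
   = 1107 / 365 = 3.03 yr

3.03 years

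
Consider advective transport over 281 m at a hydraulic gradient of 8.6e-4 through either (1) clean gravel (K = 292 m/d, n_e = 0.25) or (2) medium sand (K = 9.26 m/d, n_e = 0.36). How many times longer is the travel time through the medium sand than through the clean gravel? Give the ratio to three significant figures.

45.4

Unit 1 (clean gravel): v = 292×8.6e-4/0.25 = 1.004 m/d, t = 281/1.004 = 279.7 d
Unit 2 (medium sand): v = 9.26×8.6e-4/0.36 = 0.02212 m/d, t = 281/0.02212 = 12700 d
t(medium sand) / t(clean gravel) = 12700/279.7 = 45.4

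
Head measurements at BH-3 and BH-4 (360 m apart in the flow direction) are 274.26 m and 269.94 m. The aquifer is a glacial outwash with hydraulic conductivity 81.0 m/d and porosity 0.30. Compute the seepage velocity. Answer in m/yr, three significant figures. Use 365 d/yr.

Hydraulic gradient i = (274.26 − 269.94) / 360 = 4.32 / 360 = 0.01200
Darcy flux q = K·i = 81.0 × 0.01200 = 0.9720 m/d
Seepage velocity v = q / n = 0.9720 / 0.30 = 3.240 m/d
   = 3.240 × 365 = 1180 m/yr

1180 m/yr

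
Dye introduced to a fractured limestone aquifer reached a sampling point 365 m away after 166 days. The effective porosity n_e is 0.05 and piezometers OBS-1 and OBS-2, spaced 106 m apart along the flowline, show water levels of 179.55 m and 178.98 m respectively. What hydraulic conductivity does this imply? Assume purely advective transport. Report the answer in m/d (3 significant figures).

Hydraulic gradient i = (179.55 − 178.98) / 106 = 0.57 / 106 = 0.005377
v = L / t = 365 / 166 = 2.199 m/d
K = v · n / i = 2.199 × 0.05 / 0.005377 = 20.4 m/d

20.4 m/d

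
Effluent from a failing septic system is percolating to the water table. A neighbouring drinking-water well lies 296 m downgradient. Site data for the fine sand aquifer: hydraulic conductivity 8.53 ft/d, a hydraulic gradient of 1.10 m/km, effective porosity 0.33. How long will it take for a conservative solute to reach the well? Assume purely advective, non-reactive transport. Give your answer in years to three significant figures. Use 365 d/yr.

93.6 years

K = 8.53 ft/d × 0.3048 = 2.600 m/d
Specific discharge q = 2.600 × 0.0011 = 0.002860 m/d
v_s = q/n_e = 0.002860/0.33 = 0.008666 m/d
t = L / v = 296 / 0.008666 = 34150 d
   = 34150 / 365 = 93.6 yr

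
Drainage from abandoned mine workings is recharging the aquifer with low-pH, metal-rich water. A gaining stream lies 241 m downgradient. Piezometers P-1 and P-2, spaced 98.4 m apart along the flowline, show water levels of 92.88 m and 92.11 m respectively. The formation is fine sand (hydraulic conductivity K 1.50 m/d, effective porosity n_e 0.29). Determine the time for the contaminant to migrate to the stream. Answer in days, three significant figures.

5950 days

Hydraulic gradient i = (92.88 − 92.11) / 98.4 = 0.77 / 98.4 = 0.007825
q = Ki = 1.50 × 0.007825 = 0.01174 m/d
Seepage velocity v = q / n = 0.01174 / 0.29 = 0.04048 m/d
t = L / v = 241 / 0.04048 = 5954 d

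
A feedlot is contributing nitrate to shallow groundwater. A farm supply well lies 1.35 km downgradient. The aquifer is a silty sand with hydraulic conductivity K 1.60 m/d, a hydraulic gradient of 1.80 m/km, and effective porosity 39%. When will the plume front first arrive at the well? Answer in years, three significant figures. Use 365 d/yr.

q = Ki = 1.60 × 0.0018 = 0.002880 m/d
Average linear velocity = 0.002880 / 0.39 = 0.007385 m/d
L = 1.35 km = 1350 m
t = L / v = 1350 / 0.007385 = 182800 d
   = 182800 / 365 = 501 yr

501 years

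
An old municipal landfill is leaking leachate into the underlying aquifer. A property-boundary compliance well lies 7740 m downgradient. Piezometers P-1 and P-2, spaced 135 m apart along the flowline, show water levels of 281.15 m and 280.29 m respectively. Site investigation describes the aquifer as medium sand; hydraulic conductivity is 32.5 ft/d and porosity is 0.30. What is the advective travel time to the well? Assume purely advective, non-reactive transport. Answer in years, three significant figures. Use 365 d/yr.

Hydraulic gradient i = (281.15 − 280.29) / 135 = 0.86 / 135 = 0.006370
K = 32.5 ft/d × 0.3048 = 9.906 m/d
Darcy flux q = K·i = 9.906 × 0.006370 = 0.06310 m/d
v_s = q/n_e = 0.06310/0.30 = 0.2103 m/d
t = L / v = 7740 / 0.2103 = 36800 d
   = 36800 / 365 = 101 yr

101 years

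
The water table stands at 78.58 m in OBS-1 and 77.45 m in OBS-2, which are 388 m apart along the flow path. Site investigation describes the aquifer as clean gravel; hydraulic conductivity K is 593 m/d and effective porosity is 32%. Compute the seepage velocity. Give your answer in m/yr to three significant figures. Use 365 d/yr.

1970 m/yr

Hydraulic gradient i = (78.58 − 77.45) / 388 = 1.13 / 388 = 0.002912
Darcy flux q = K·i = 593 × 0.002912 = 1.727 m/d
Average linear velocity = 1.727 / 0.32 = 5.397 m/d
   = 5.397 × 365 = 1970 m/yr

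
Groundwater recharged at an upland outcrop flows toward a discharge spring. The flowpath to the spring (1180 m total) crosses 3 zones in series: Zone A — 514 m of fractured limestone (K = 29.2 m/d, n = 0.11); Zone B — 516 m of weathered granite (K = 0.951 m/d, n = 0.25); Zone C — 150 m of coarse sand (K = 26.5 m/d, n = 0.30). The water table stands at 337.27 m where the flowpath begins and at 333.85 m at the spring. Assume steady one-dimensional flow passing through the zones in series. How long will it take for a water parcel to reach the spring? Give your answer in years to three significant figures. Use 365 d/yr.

Total head drop ΔH = 337.27 − 333.85 = 3.42 m
Continuity: the same q passes through each zone, so ΔH = q·Σ(L_j/K_j) — the zones act as resistances in series.
Σ(L/K) = 514/29.2 + 516/0.951 + 150/26.5 = 17.60 + 542.6 + 5.660 = 565.8 d
q = ΔH / Σ(L/K) = 3.42 / 565.8 = 0.006044 m/d (same in every zone)
Zone A: v = q/n = 0.006044/0.11 = 0.05495 m/d → t_A = 514/0.05495 = 9355 d
Zone B: v = q/n = 0.006044/0.25 = 0.02418 m/d → t_B = 516/0.02418 = 21340 d
Zone C: v = q/n = 0.006044/0.30 = 0.02015 m/d → t_C = 150/0.02015 = 7445 d
Total t = 9355 + 21340 + 7445 = 38140 d
   = 38140 / 365 = 105 yr

105 years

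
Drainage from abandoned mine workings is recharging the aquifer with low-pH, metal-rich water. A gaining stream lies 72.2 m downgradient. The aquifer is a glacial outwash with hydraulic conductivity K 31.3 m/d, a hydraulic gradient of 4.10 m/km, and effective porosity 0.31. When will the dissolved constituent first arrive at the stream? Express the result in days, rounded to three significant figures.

Darcy flux q = K·i = 31.3 × 0.0041 = 0.1283 m/d
Seepage velocity v = q / n = 0.1283 / 0.31 = 0.4140 m/d
t = L / v = 72.2 / 0.4140 = 174.4 d

174 days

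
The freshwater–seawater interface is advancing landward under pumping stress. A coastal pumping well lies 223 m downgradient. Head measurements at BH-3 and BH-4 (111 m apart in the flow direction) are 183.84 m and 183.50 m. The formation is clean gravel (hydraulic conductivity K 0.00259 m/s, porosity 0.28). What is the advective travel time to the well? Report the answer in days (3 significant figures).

91.1 days

Hydraulic gradient i = (183.84 − 183.50) / 111 = 0.34 / 111 = 0.003063
K = 0.00259 m/s × 86400 s/d = 223.8 m/d
Darcy flux q = K·i = 223.8 × 0.003063 = 0.6854 m/d
v_s = q/n_e = 0.6854/0.28 = 2.448 m/d
t = L / v = 223 / 2.448 = 91.09 d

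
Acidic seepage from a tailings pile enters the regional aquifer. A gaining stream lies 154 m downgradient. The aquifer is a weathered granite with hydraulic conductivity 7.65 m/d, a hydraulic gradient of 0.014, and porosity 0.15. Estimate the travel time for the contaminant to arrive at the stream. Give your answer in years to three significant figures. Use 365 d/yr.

q = Ki = 7.65 × 0.014 = 0.1071 m/d
Seepage velocity v = q / n = 0.1071 / 0.15 = 0.7140 m/d
t = L / v = 154 / 0.7140 = 215.7 d
   = 215.7 / 365 = 0.591 yr

0.591 years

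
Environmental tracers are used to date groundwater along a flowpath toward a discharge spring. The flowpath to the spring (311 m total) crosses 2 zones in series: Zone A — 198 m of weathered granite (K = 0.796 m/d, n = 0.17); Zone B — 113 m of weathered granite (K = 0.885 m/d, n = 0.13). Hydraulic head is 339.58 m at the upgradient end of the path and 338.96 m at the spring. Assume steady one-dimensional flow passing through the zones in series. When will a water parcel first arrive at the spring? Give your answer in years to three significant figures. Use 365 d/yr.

80.4 years

Total head drop ΔH = 339.58 − 338.96 = 0.62 m
Continuity: the same q passes through each zone, so ΔH = q·Σ(L_j/K_j) — the zones act as resistances in series.
Σ(L/K) = 198/0.796 + 113/0.885 = 248.7 + 127.7 = 376.4 d
q = ΔH / Σ(L/K) = 0.62 / 376.4 = 0.001647 m/d (same in every zone)
Zone A: v = q/n = 0.001647/0.17 = 0.009689 m/d → t_A = 198/0.009689 = 20440 d
Zone B: v = q/n = 0.001647/0.13 = 0.01267 m/d → t_B = 113/0.01267 = 8919 d
Total t = 20440 + 8919 = 29360 d
   = 29360 / 365 = 80.4 yr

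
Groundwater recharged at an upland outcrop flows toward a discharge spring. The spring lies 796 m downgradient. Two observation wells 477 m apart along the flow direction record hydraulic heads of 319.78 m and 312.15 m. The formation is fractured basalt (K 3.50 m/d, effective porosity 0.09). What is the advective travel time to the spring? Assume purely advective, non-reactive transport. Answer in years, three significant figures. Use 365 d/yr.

3.51 years

Hydraulic gradient i = (319.78 − 312.15) / 477 = 7.63 / 477 = 0.01600
q = Ki = 3.50 × 0.01600 = 0.05599 m/d
Average linear velocity = 0.05599 / 0.09 = 0.6221 m/d
t = L / v = 796 / 0.6221 = 1280 d
   = 1280 / 365 = 3.51 yr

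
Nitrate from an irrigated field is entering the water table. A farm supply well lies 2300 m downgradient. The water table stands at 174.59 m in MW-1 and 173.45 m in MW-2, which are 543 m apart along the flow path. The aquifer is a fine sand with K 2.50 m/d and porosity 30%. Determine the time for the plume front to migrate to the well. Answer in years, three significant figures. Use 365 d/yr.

Hydraulic gradient i = (174.59 − 173.45) / 543 = 1.14 / 543 = 0.002099
q = Ki = 2.50 × 0.002099 = 0.005249 m/d
v_s = q/n_e = 0.005249/0.30 = 0.01750 m/d
t = L / v = 2300 / 0.01750 = 131500 d
   = 131500 / 365 = 360 yr

360 years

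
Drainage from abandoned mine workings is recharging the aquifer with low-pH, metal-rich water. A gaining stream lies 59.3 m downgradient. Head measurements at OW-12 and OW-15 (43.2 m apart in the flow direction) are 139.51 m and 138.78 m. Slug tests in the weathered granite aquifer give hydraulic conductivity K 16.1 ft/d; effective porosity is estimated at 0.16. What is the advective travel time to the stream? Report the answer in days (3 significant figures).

Hydraulic gradient i = (139.51 − 138.78) / 43.2 = 0.73 / 43.2 = 0.01690
K = 16.1 ft/d × 0.3048 = 4.907 m/d
Specific discharge q = 4.907 × 0.01690 = 0.08292 m/d
Average linear velocity = 0.08292 / 0.16 = 0.5183 m/d
t = L / v = 59.3 / 0.5183 = 114.4 d

114 days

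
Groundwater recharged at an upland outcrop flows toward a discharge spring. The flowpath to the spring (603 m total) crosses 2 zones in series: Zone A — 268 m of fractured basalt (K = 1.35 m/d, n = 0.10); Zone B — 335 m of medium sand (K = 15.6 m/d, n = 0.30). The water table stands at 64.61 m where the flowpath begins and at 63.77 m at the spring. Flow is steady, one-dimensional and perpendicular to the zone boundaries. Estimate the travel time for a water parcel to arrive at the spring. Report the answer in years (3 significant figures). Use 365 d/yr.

91.3 years

Total head drop ΔH = 64.61 − 63.77 = 0.84 m
Steady 1-D flow in series ⇒ the Darcy flux q is identical in every zone and the zone head losses add (resistances L/K in series).
Σ(L/K) = 268/1.35 + 335/15.6 = 198.5 + 21.47 = 220.0 d
q = ΔH / Σ(L/K) = 0.84 / 220.0 = 0.003818 m/d (same in every zone)
Zone A: v = q/n = 0.003818/0.10 = 0.03818 m/d → t_A = 268/0.03818 = 7019 d
Zone B: v = q/n = 0.003818/0.30 = 0.01273 m/d → t_B = 335/0.01273 = 26320 d
Total t = 7019 + 26320 = 33340 d
   = 33340 / 365 = 91.3 yr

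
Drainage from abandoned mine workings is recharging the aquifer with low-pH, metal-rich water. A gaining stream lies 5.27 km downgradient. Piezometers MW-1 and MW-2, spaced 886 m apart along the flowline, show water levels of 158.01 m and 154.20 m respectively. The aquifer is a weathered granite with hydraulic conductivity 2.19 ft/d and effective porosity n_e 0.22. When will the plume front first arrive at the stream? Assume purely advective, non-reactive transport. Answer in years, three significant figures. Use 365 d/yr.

1110 years

Hydraulic gradient i = (158.01 − 154.20) / 886 = 3.81 / 886 = 0.004300
K = 2.19 ft/d × 0.3048 = 0.6675 m/d
Darcy flux q = K·i = 0.6675 × 0.004300 = 0.002870 m/d
Average linear velocity = 0.002870 / 0.22 = 0.01305 m/d
L = 5.27 km = 5270 m
t = L / v = 5270 / 0.01305 = 403900 d
   = 403900 / 365 = 1110 yr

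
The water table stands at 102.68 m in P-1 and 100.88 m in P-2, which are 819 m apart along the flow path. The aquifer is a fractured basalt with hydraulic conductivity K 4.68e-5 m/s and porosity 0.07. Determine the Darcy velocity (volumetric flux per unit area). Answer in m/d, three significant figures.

0.00889 m/d

Hydraulic gradient i = (102.68 − 100.88) / 819 = 1.80 / 819 = 0.002198
K = 4.68e-5 m/s × 86400 s/d = 4.044 m/d
q = Ki = 4.044 × 0.002198 = 0.008887 m/d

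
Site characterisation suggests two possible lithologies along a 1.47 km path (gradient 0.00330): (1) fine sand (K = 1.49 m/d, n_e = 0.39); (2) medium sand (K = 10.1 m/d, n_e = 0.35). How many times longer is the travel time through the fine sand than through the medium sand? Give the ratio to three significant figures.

Unit 1 (fine sand): v = 1.49×0.0033/0.39 = 0.01261 m/d, t = 1470/0.01261 = 116600 d
Unit 2 (medium sand): v = 10.1×0.0033/0.35 = 0.09523 m/d, t = 1470/0.09523 = 15440 d
t(fine sand) / t(medium sand) = 116600/15440 = 7.55

7.55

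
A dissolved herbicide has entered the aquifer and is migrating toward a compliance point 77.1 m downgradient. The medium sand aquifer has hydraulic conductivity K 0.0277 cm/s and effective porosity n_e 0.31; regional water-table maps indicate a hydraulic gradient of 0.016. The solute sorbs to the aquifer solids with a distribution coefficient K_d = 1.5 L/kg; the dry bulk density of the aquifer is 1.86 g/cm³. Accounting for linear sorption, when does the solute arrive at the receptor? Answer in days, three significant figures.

K = 0.0277 cm/s × 864 = 23.93 m/d
Specific discharge q = 23.93 × 0.016 = 0.3829 m/d
v_s = q/n_e = 0.3829/0.31 = 1.235 m/d
Retardation R = 1 + ρ_b·K_d/n = 1 + 1.86×1.5/0.31 = 10.00
Contaminant velocity v_c = v/R = 1.235/10.00 = 0.1235 m/d
t = L/v_c = 77.1/0.1235 = 624.2 d

624 days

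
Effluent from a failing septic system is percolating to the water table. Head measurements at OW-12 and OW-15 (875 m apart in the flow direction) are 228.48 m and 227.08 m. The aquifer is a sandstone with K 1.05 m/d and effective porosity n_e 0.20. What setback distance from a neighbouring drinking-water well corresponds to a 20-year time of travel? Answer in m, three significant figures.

Hydraulic gradient i = (228.48 − 227.08) / 875 = 1.40 / 875 = 0.001600
q = Ki = 1.05 × 0.001600 = 0.001680 m/d
v = Ki/n = 1.05·0.001600/0.20 = 0.008400 m/d
T = 20 yr × 365 = 7300 d
L = v × T = 0.008400 × 7300 = 61.32 m

61.3 m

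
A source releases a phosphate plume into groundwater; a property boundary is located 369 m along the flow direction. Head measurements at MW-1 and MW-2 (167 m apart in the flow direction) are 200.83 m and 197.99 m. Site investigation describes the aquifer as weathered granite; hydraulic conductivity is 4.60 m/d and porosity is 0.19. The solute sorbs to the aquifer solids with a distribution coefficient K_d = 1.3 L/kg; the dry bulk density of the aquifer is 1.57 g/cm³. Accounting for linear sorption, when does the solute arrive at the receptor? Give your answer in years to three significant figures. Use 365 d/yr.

28.8 years

Hydraulic gradient i = (200.83 − 197.99) / 167 = 2.84 / 167 = 0.01701
Specific discharge q = 4.60 × 0.01701 = 0.07823 m/d
Seepage velocity v = q / n = 0.07823 / 0.19 = 0.4117 m/d
Retardation R = 1 + ρ_b·K_d/n = 1 + 1.57×1.3/0.19 = 11.74
Contaminant velocity v_c = v/R = 0.4117/11.74 = 0.03506 m/d
t = L/v_c = 369/0.03506 = 10520 d
   = 10520/365 = 28.8 yr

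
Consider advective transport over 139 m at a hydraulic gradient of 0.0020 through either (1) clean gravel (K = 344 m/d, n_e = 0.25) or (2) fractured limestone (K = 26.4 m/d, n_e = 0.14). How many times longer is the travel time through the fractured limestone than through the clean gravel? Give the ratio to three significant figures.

Unit 1 (clean gravel): v = 344×0.0020/0.25 = 2.752 m/d, t = 139/2.752 = 50.51 d
Unit 2 (fractured limestone): v = 26.4×0.0020/0.14 = 0.3771 m/d, t = 139/0.3771 = 368.6 d
t(fractured limestone) / t(clean gravel) = 368.6/50.51 = 7.30

7.30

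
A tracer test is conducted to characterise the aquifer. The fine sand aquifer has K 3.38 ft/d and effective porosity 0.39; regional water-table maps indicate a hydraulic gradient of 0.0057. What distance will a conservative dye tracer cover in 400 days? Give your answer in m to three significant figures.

6.02 m

K = 3.38 ft/d × 0.3048 = 1.030 m/d
Darcy flux q = K·i = 1.030 × 0.0057 = 0.005872 m/d
v = Ki/n = 1.030·0.0057/0.39 = 0.01506 m/d
L = v × T = 0.01506 × 400 = 6.023 m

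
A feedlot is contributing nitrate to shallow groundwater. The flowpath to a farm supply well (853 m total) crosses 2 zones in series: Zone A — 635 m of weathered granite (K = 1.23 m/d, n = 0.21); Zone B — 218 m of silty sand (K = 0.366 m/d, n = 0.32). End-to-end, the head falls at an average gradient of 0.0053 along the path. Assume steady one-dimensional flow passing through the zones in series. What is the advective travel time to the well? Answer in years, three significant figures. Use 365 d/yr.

137 years

Continuity: the same q passes through each zone, so ΔH = q·Σ(L_j/K_j) — the zones act as resistances in series.
Σ(L/K) = 635/1.23 + 218/0.366 = 516.3 + 595.6 = 1112 d
K_eq = L_total / Σ(L/K) = 853 / 1112 = 0.7672 m/d
q = K_eq · i = 0.7672 × 0.0053 = 0.004066 m/d (same in every zone)
Zone A: v = q/n = 0.004066/0.21 = 0.01936 m/d → t_A = 635/0.01936 = 32800 d
Zone B: v = q/n = 0.004066/0.32 = 0.01271 m/d → t_B = 218/0.01271 = 17160 d
Total t = 32800 + 17160 = 49950 d
   = 49950 / 365 = 137 yr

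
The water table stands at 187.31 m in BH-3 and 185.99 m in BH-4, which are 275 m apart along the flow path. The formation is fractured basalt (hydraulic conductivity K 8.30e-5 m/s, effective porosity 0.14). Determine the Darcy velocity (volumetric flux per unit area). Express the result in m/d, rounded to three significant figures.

Hydraulic gradient i = (187.31 − 185.99) / 275 = 1.32 / 275 = 0.004800
K = 8.30e-5 m/s × 86400 s/d = 7.171 m/d
q = Ki = 7.171 × 0.004800 = 0.03442 m/d

0.0344 m/d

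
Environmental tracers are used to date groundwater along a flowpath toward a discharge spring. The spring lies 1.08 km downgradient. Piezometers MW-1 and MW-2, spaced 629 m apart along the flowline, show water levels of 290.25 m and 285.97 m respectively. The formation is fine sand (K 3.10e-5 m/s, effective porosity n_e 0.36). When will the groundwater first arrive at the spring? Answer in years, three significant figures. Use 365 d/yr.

Hydraulic gradient i = (290.25 − 285.97) / 629 = 4.28 / 629 = 0.006804
K = 3.10e-5 m/s × 86400 s/d = 2.678 m/d
Darcy flux q = K·i = 2.678 × 0.006804 = 0.01823 m/d
Average linear velocity = 0.01823 / 0.36 = 0.05063 m/d
L = 1.08 km = 1080 m
t = L / v = 1080 / 0.05063 = 21330 d
   = 21330 / 365 = 58.4 yr

58.4 years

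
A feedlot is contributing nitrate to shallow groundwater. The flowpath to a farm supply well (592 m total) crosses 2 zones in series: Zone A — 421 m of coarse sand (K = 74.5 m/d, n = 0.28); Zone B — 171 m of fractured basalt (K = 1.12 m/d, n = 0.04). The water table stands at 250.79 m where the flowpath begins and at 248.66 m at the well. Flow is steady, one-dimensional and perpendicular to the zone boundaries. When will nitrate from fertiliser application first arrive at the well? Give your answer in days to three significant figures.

9270 days

Total head drop ΔH = 250.79 − 248.66 = 2.13 m
Steady 1-D flow in series ⇒ the Darcy flux q is identical in every zone and the zone head losses add (resistances L/K in series).
Σ(L/K) = 421/74.5 + 171/1.12 = 5.651 + 152.7 = 158.3 d
q = ΔH / Σ(L/K) = 2.13 / 158.3 = 0.01345 m/d (same in every zone)
Zone A: v = q/n = 0.01345/0.28 = 0.04805 m/d → t_A = 421/0.04805 = 8762 d
Zone B: v = q/n = 0.01345/0.04 = 0.3363 m/d → t_B = 171/0.3363 = 508.4 d
Total t = 8762 + 508.4 = 9271 d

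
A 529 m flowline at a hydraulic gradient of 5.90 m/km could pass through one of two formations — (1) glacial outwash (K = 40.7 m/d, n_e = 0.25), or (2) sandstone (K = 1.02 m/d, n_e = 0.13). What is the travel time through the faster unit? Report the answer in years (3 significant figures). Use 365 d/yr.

Unit 1 (glacial outwash): v = 40.7×0.0059/0.25 = 0.9605 m/d, t = 529/0.9605 = 550.7 d
Unit 2 (sandstone): v = 1.02×0.0059/0.13 = 0.04629 m/d, t = 529/0.04629 = 11430 d
Faster: 550.7 d / 365 = 1.51 yr

1.51 years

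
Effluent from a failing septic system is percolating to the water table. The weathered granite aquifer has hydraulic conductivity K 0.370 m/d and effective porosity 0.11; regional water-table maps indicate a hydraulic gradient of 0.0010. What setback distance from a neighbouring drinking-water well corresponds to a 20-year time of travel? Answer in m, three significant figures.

24.6 m

Specific discharge q = 0.370 × 0.0010 = 3.700e-4 m/d
Average linear velocity = 3.700e-4 / 0.11 = 0.003364 m/d
T = 20 yr × 365 = 7300 d
L = v × T = 0.003364 × 7300 = 24.55 m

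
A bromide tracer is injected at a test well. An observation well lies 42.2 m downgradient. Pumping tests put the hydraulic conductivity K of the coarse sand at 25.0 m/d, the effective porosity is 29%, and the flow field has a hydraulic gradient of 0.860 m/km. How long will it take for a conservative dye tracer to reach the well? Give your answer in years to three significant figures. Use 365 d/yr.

Specific discharge q = 25.0 × 8.6e-4 = 0.02150 m/d
Average linear velocity = 0.02150 / 0.29 = 0.07414 m/d
t = L / v = 42.2 / 0.07414 = 569.2 d
   = 569.2 / 365 = 1.56 yr

1.56 years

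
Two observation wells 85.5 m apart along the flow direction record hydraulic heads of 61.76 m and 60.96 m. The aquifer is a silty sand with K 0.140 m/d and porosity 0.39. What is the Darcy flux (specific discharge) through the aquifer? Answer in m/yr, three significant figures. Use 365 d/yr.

Hydraulic gradient i = (61.76 − 60.96) / 85.5 = 0.80 / 85.5 = 0.009357
Specific discharge q = 0.140 × 0.009357 = 0.001310 m/d
   = 0.001310 × 365 = 0.478 m/yr

0.478 m/yr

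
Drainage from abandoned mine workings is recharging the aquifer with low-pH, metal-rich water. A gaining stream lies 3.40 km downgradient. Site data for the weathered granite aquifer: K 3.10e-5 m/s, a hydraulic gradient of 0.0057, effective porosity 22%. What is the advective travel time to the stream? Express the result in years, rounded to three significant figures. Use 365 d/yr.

134 years

K = 3.10e-5 m/s × 86400 s/d = 2.678 m/d
Darcy flux q = K·i = 2.678 × 0.0057 = 0.01527 m/d
Seepage velocity v = q / n = 0.01527 / 0.22 = 0.06939 m/d
L = 3.40 km = 3400 m
t = L / v = 3400 / 0.06939 = 48990 d
   = 48990 / 365 = 134 yr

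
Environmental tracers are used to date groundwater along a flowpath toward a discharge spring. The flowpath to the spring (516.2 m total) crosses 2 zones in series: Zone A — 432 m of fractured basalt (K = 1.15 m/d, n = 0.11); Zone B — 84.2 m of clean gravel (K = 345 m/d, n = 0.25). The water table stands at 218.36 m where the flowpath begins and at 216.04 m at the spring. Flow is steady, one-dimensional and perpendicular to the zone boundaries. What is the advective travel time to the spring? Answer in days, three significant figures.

Total head drop ΔH = 218.36 − 216.04 = 2.32 m
Continuity: the same q passes through each zone, so ΔH = q·Σ(L_j/K_j) — the zones act as resistances in series.
Σ(L/K) = 432/1.15 + 84.2/345 = 375.7 + 0.2441 = 375.9 d
q = ΔH / Σ(L/K) = 2.32 / 375.9 = 0.006172 m/d (same in every zone)
Zone A: v = q/n = 0.006172/0.11 = 0.05611 m/d → t_A = 432/0.05611 = 7699 d
Zone B: v = q/n = 0.006172/0.25 = 0.02469 m/d → t_B = 84.2/0.02469 = 3411 d
Total t = 7699 + 3411 = 11110 d

11100 days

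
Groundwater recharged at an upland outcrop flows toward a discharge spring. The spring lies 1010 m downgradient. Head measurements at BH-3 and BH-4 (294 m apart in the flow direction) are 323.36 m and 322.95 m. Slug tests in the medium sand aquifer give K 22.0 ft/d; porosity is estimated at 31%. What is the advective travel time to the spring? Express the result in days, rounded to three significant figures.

33500 days

Hydraulic gradient i = (323.36 − 322.95) / 294 = 0.41 / 294 = 0.001395
K = 22.0 ft/d × 0.3048 = 6.706 m/d
Darcy flux q = K·i = 6.706 × 0.001395 = 0.009351 m/d
v = Ki/n = 6.706·0.001395/0.31 = 0.03017 m/d
t = L / v = 1010 / 0.03017 = 33480 d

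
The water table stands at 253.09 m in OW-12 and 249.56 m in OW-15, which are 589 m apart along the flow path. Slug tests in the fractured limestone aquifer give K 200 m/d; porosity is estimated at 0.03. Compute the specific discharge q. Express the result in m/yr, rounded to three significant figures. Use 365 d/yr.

438 m/yr

Hydraulic gradient i = (253.09 − 249.56) / 589 = 3.53 / 589 = 0.005993
Specific discharge q = 200 × 0.005993 = 1.199 m/d
   = 1.199 × 365 = 438 m/yr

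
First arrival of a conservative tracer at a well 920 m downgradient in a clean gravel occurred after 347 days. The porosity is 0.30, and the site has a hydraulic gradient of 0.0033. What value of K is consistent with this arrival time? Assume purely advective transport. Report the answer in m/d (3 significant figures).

241 m/d

v = L / t = 920 / 347 = 2.651 m/d
K = v · n / i = 2.651 × 0.30 / 0.0033 = 241 m/d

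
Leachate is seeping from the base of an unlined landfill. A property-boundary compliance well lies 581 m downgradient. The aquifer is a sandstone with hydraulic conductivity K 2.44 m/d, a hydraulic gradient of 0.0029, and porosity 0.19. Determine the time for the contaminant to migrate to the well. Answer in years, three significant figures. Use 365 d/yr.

42.7 years

Darcy flux q = K·i = 2.44 × 0.0029 = 0.007076 m/d
Average linear velocity = 0.007076 / 0.19 = 0.03724 m/d
t = L / v = 581 / 0.03724 = 15600 d
   = 15600 / 365 = 42.7 yr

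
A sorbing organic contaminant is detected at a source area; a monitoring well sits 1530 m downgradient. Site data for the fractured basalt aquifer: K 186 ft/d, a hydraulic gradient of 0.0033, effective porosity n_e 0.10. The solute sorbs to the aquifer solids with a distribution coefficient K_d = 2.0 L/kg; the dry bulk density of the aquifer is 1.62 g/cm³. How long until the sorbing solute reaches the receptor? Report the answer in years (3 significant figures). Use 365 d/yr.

K = 186 ft/d × 0.3048 = 56.69 m/d
q = Ki = 56.69 × 0.0033 = 0.1871 m/d
Average linear velocity = 0.1871 / 0.10 = 1.871 m/d
Retardation R = 1 + ρ_b·K_d/n = 1 + 1.62×2.0/0.10 = 33.40
Contaminant velocity v_c = v/R = 1.871/33.40 = 0.05601 m/d
t = L/v_c = 1530/0.05601 = 27310 d
   = 27310/365 = 74.8 yr

74.8 years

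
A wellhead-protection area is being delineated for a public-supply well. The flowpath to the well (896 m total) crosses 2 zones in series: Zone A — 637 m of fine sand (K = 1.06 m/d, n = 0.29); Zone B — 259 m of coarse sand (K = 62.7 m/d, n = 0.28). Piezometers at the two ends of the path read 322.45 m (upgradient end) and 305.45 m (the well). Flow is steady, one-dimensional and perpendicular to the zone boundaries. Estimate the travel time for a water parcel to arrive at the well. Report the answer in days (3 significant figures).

Total head drop ΔH = 322.45 − 305.45 = 17.00 m
Continuity: the same q passes through each zone, so ΔH = q·Σ(L_j/K_j) — the zones act as resistances in series.
Σ(L/K) = 637/1.06 + 259/62.7 = 600.9 + 4.131 = 605.1 d
q = ΔH / Σ(L/K) = 17.00 / 605.1 = 0.02810 m/d (same in every zone)
Zone A: v = q/n = 0.02810/0.29 = 0.09688 m/d → t_A = 637/0.09688 = 6575 d
Zone B: v = q/n = 0.02810/0.28 = 0.1003 m/d → t_B = 259/0.1003 = 2581 d
Total t = 6575 + 2581 = 9156 d

9160 days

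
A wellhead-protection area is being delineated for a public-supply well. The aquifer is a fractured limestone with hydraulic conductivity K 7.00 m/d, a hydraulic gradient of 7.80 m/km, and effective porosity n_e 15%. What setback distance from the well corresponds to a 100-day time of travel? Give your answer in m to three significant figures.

Specific discharge q = 7.00 × 0.0078 = 0.05460 m/d
v = Ki/n = 7.00·0.0078/0.15 = 0.3640 m/d
L = v × T = 0.3640 × 100 = 36.40 m

36.4 m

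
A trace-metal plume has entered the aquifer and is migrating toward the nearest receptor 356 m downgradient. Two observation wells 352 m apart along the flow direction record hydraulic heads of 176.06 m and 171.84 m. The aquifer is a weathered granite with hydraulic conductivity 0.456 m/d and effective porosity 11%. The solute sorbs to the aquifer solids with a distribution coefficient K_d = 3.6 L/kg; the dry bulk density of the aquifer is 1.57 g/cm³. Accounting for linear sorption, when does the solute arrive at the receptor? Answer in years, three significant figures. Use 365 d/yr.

1030 years

Hydraulic gradient i = (176.06 − 171.84) / 352 = 4.22 / 352 = 0.01199
q = Ki = 0.456 × 0.01199 = 0.005467 m/d
v = Ki/n = 0.456·0.01199/0.11 = 0.04970 m/d
Retardation R = 1 + ρ_b·K_d/n = 1 + 1.57×3.6/0.11 = 52.38
Contaminant velocity v_c = v/R = 0.04970/52.38 = 9.488e-4 m/d
t = L/v_c = 356/9.488e-4 = 375200 d
   = 375200/365 = 1030 yr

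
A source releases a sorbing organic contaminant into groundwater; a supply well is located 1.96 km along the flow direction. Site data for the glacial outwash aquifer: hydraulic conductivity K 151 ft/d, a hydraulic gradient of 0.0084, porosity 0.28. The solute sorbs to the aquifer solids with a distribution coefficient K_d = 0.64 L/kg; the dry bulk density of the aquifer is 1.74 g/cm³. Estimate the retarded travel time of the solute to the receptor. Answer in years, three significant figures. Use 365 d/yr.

K = 151 ft/d × 0.3048 = 46.02 m/d
q = Ki = 46.02 × 0.0084 = 0.3866 m/d
Average linear velocity = 0.3866 / 0.28 = 1.381 m/d
Retardation R = 1 + ρ_b·K_d/n = 1 + 1.74×0.64/0.28 = 4.977
Contaminant velocity v_c = v/R = 1.381/4.977 = 0.2774 m/d
L = 1.96 km = 1960 m
t = L/v_c = 1960/0.2774 = 7065 d
   = 7065/365 = 19.4 yr

19.4 years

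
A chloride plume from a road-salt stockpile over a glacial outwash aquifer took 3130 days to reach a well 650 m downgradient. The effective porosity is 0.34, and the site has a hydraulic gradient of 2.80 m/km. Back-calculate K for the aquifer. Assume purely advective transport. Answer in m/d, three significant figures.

25.2 m/d

v = L / t = 650 / 3130 = 0.2077 m/d
K = v · n / i = 0.2077 × 0.34 / 0.0028 = 25.2 m/d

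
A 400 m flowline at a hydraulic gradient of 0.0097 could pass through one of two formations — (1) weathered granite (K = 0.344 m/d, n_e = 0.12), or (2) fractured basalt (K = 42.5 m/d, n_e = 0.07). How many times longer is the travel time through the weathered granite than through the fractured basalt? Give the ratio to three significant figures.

Unit 1 (weathered granite): v = 0.344×0.0097/0.12 = 0.02781 m/d, t = 400/0.02781 = 14390 d
Unit 2 (fractured basalt): v = 42.5×0.0097/0.07 = 5.889 m/d, t = 400/5.889 = 67.92 d
t(weathered granite) / t(fractured basalt) = 14390/67.92 = 212

212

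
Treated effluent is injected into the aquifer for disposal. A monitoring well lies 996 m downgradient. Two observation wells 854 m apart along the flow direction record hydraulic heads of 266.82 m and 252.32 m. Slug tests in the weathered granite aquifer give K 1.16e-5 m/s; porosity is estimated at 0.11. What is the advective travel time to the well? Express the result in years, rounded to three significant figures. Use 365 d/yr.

Hydraulic gradient i = (266.82 − 252.32) / 854 = 14.50 / 854 = 0.01698
K = 1.16e-5 m/s × 86400 s/d = 1.002 m/d
q = Ki = 1.002 × 0.01698 = 0.01702 m/d
v = Ki/n = 1.002·0.01698/0.11 = 0.1547 m/d
t = L / v = 996 / 0.1547 = 6438 d
   = 6438 / 365 = 17.6 yr

17.6 years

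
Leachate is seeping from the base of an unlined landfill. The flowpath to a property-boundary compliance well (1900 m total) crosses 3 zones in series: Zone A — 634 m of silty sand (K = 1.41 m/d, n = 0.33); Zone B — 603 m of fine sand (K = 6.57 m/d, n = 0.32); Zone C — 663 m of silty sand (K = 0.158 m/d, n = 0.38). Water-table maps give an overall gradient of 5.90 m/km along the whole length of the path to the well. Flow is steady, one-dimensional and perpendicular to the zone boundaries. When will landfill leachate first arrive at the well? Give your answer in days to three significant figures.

For zones in series the flux q is common to all zones; the equivalent conductivity is the harmonic (thickness-weighted) mean, K_eq = L_total / Σ(L_j/K_j).
Σ(L/K) = 634/1.41 + 603/6.57 + 663/0.158 = 449.6 + 91.78 + 4196 = 4738 d
K_eq = L_total / Σ(L/K) = 1900 / 4738 = 0.4010 m/d
q = K_eq · i = 0.4010 × 0.0059 = 0.002366 m/d (same in every zone)
Zone A: v = q/n = 0.002366/0.33 = 0.007170 m/d → t_A = 634/0.007170 = 88420 d
Zone B: v = q/n = 0.002366/0.32 = 0.007394 m/d → t_B = 603/0.007394 = 81550 d
Zone C: v = q/n = 0.002366/0.38 = 0.006227 m/d → t_C = 663/0.006227 = 106500 d
Total t = 88420 + 81550 + 106500 = 276400 d

276000 days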